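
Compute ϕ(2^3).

4

φ(8) = 8 · (1 − 1/2)
       = 8 · 1/2 = 4.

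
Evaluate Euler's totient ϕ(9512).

Prime factorization: 9512 = 2^3 · 29 · 41.
φ(9512) = 9512 · (1 − 1/2) · (1 − 1/29) · (1 − 1/41)
       = 9512 · 1120/2378 = 4480.

4480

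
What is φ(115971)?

70560

First factor: 115971 = 3 · 29 · 31 · 43.
φ(3) = 3 − 1 = 2.
φ(29) = 29 − 1 = 28.
φ(31) = 31 − 1 = 30.
φ(43) = 43 − 1 = 42.
φ(115971) = 2 × 28 × 30 × 42 = 70560.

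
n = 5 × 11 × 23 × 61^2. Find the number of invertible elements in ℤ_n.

3220800

φ(4707065) = 4707065 · (1 − 1/5) · (1 − 1/11) · (1 − 1/23) · (1 − 1/61)
       = 4707065 · 52800/77165 = 3220800.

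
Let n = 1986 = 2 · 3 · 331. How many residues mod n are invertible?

φ(1986) = 1986 · (1 − 1/2) · (1 − 1/3) · (1 − 1/331)
       = 1986 · 660/1986 = 660.

660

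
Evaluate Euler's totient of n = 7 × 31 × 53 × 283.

φ(7) = 7 − 1 = 6.
φ(31) = 31 − 1 = 30.
φ(53) = 53 − 1 = 52.
φ(283) = 283 − 1 = 282.
φ(3254783) = 6 × 30 × 52 × 282 = 2639520.

2639520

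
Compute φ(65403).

Prime factorization: 65403 = 3^2 · 13^2 · 43.
φ(65403) = 65403 · (1 − 1/3) · (1 − 1/13) · (1 − 1/43)
       = 65403 · 1008/1677 = 39312.

39312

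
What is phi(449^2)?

201152

φ(449^2) = 449^2 − 449^1 = 201601 − 449 = 201152.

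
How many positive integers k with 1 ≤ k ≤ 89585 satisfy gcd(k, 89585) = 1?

First factor: 89585 = 5 · 19 · 23 · 41.
φ(5) = 5 − 1 = 4.
φ(19) = 19 − 1 = 18.
φ(23) = 23 − 1 = 22.
φ(41) = 41 − 1 = 40.
Since φ is multiplicative, φ(89585) = 4 · 18 · 22 · 40 = 63360.

63360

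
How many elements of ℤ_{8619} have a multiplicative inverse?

Prime factorization: 8619 = 3 · 13^2 · 17.
φ(8619) = 8619 · (1 − 1/3) · (1 − 1/13) · (1 − 1/17)
       = 8619 · 384/663 = 4992.

4992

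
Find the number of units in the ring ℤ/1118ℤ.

504

First factor: 1118 = 2 * 13 * 43.
φ(2) = 2 − 1 = 1.
φ(13) = 13 − 1 = 12.
φ(43) = 43 − 1 = 42.
φ(1118) = 1 × 12 × 42 = 504.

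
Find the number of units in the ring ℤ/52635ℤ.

24640

52635 = 3 × 5 × 11^2 × 29.
φ(3) = 3 − 1 = 2.
φ(5) = 5 − 1 = 4.
φ(11^2) = 11^1·(11−1) = 11·10 = 110.
φ(29) = 29 − 1 = 28.
Multiply: 2 · 4 · 110 · 28 = 24640.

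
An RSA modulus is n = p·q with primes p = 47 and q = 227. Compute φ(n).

φ(47) = 47 − 1 = 46.
φ(227) = 227 − 1 = 226.
φ(10669) = 46 × 226 = 10396.

10396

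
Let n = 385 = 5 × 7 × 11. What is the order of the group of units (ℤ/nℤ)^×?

φ(385) = 385 · (1 − 1/5) · (1 − 1/7) · (1 − 1/11)
       = 385 · 240/385 = 240.

240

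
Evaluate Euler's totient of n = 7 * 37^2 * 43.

φ(7) = 7 − 1 = 6.
φ(37^2) = 37^1·(37−1) = 37·36 = 1332.
φ(43) = 43 − 1 = 42.
φ(412069) = 6 × 1332 × 42 = 335664.

335664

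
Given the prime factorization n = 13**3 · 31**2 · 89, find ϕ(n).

φ(187907213) = 187907213 · (1 − 1/13) · (1 − 1/31) · (1 − 1/89)
       = 187907213 · 31680/35867 = 165971520.

165971520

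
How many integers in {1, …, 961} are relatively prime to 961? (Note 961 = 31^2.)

930

φ(961) = 961 · (1 − 1/31)
       = 961 · 30/31 = 930.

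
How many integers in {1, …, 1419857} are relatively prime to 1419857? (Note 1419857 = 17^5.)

φ(1419857) = 1419857 · (1 − 1/17)
       = 1419857 · 16/17 = 1336336.

1336336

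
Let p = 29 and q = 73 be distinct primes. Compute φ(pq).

2016

For distinct primes, φ(pq) = (p−1)(q−1) = 28 × 72 = 2016.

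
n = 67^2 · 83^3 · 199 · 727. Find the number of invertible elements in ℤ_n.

φ(67^2) = 67^2 − 67^1 = 4489 − 67 = 4422.
φ(83^3) = 83^3 − 83^2 = 571787 − 6889 = 564898.
φ(199) = 199 − 1 = 198.
φ(727) = 727 − 1 = 726.
φ(371339689382339) = 4422 × 564898 × 198 × 726 = 359079478967088.

359079478967088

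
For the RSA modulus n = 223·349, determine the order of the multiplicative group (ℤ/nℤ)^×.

77256

φ(77827) = 77827 · (1 − 1/223) · (1 − 1/349)
       = 77827 · 77256/77827 = 77256.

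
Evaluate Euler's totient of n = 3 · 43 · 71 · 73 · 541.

228614400

φ(361716387) = 361716387 · (1 − 1/3) · (1 − 1/43) · (1 − 1/71) · (1 − 1/73) · (1 − 1/541)
       = 361716387 · 228614400/361716387 = 228614400.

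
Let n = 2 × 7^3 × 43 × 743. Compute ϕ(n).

9162216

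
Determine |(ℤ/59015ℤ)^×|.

59015 = 5 · 11 · 29 · 37.
φ(5) = 5 − 1 = 4.
φ(11) = 11 − 1 = 10.
φ(29) = 29 − 1 = 28.
φ(37) = 37 − 1 = 36.
Since φ is multiplicative, φ(59015) = 4 · 10 · 28 · 36 = 40320.

40320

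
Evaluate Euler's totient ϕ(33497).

30240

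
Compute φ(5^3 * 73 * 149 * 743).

790675200

φ(5^3) = 5^3 − 5^2 = 125 − 25 = 100.
φ(73) = 73 − 1 = 72.
φ(149) = 149 − 1 = 148.
φ(743) = 743 − 1 = 742.
Since φ is multiplicative, φ(1010201375) = 100 · 72 · 148 · 742 = 790675200.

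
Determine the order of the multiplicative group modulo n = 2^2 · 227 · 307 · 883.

121991184

φ(246141548) = 246141548 · (1 − 1/2) · (1 − 1/227) · (1 − 1/307) · (1 − 1/883)
       = 246141548 · 60995592/123070774 = 121991184.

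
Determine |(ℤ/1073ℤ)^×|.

1008

Prime factorization: 1073 = 29 × 37.
φ(1073) = 1073 · (1 − 1/29) · (1 − 1/37)
       = 1073 · 1008/1073 = 1008.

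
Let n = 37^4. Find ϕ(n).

1823508

φ(1874161) = 1874161 · (1 − 1/37)
       = 1874161 · 36/37 = 1823508.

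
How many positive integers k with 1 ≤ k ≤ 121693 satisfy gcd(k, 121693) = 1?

First factor: 121693 = 11 · 13 · 23 · 37.
φ(121693) = 121693 · (1 − 1/11) · (1 − 1/13) · (1 − 1/23) · (1 − 1/37)
       = 121693 · 95040/121693 = 95040.

95040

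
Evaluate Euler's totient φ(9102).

2880

First factor: 9102 = 2 * 3 * 37 * 41.
φ(2) = 2 − 1 = 1.
φ(3) = 3 − 1 = 2.
φ(37) = 37 − 1 = 36.
φ(41) = 41 − 1 = 40.
φ(9102) = 1 × 2 × 36 × 40 = 2880.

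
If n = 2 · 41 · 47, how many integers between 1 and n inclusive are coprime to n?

φ(3854) = 3854 · (1 − 1/2) · (1 − 1/41) · (1 − 1/47)
       = 3854 · 1840/3854 = 1840.

1840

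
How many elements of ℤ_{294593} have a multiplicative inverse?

241920

Factor 294593: 294593 = 13 · 17 · 31 · 43.
φ(13) = 13 − 1 = 12.
φ(17) = 17 − 1 = 16.
φ(31) = 31 − 1 = 30.
φ(43) = 43 − 1 = 42.
Multiply: 12 · 16 · 30 · 42 = 241920.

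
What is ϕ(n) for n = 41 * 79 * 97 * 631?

188697600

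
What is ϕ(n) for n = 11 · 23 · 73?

φ(18469) = 18469 · (1 − 1/11) · (1 − 1/23) · (1 − 1/73)
       = 18469 · 15840/18469 = 15840.

15840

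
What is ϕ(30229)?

Prime factorization: 30229 = 19 * 37 * 43.
φ(19) = 19 − 1 = 18.
φ(37) = 37 − 1 = 36.
φ(43) = 43 − 1 = 42.
φ(30229) = 18 × 36 × 42 = 27216.

27216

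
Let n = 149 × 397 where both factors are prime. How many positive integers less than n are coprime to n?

φ(59153) = 59153 · (1 − 1/149) · (1 − 1/397)
       = 59153 · 58608/59153 = 58608.

58608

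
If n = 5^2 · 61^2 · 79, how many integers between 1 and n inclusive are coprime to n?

5709600

φ(5^2) = 5^1·(5−1) = 5·4 = 20.
φ(61^2) = 61^2 − 61^1 = 3721 − 61 = 3660.
φ(79) = 79 − 1 = 78.
Since φ is multiplicative, φ(7348975) = 20 · 3660 · 78 = 5709600.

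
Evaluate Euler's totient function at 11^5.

φ(161051) = 161051 · (1 − 1/11)
       = 161051 · 10/11 = 146410.

146410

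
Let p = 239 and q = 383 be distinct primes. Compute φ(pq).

90916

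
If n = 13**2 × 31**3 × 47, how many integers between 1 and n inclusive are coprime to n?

206884080

φ(236629913) = 236629913 · (1 − 1/13) · (1 − 1/31) · (1 − 1/47)
       = 236629913 · 16560/18941 = 206884080.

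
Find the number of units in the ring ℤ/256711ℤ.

First factor: 256711 = 7^2 · 13^2 · 31.
φ(7^2) = 7^1·(7−1) = 7·6 = 42.
φ(13^2) = 13^2 − 13^1 = 169 − 13 = 156.
φ(31) = 31 − 1 = 30.
Since φ is multiplicative, φ(256711) = 42 · 156 · 30 = 196560.

196560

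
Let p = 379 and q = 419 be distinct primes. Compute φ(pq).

φ(pq) = (p−1)(q−1) = 378 · 418 = 158004.

158004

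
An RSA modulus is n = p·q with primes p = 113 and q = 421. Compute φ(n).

47040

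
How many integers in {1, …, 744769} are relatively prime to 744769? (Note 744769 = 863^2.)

743906

φ(744769) = 744769 · (1 − 1/863)
       = 744769 · 862/863 = 743906.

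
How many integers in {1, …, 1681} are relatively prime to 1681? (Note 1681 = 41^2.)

1640

φ(1681) = 1681 · (1 − 1/41)
       = 1681 · 40/41 = 1640.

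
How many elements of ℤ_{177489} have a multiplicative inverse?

103680

177489 = 3^2 * 13 * 37 * 41.
φ(3^2) = 3^1·(3−1) = 3·2 = 6.
φ(13) = 13 − 1 = 12.
φ(37) = 37 − 1 = 36.
φ(41) = 41 − 1 = 40.
Multiply: 6 · 12 · 36 · 40 = 103680.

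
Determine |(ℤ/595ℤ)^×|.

384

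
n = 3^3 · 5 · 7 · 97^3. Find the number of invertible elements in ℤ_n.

φ(862475985) = 862475985 · (1 − 1/3) · (1 − 1/5) · (1 − 1/7) · (1 − 1/97)
       = 862475985 · 4608/10185 = 390210048.

390210048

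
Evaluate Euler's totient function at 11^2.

φ(11^2) = 11^2 − 11^1 = 121 − 11 = 110.

110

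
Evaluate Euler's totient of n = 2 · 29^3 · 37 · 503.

425559456

φ(2) = 2 − 1 = 1.
φ(29^3) = 29^3 − 29^2 = 24389 − 841 = 23548.
φ(37) = 37 − 1 = 36.
φ(503) = 503 − 1 = 502.
Since φ is multiplicative, φ(907807358) = 1 · 23548 · 36 · 502 = 425559456.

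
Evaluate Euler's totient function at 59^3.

φ(205379) = 205379 · (1 − 1/59)
       = 205379 · 58/59 = 201898.

201898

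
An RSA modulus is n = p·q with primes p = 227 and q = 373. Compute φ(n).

φ(227) = 227 − 1 = 226.
φ(373) = 373 − 1 = 372.
φ(84671) = 226 × 372 = 84072.

84072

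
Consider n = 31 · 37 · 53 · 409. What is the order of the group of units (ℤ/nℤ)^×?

φ(24863519) = 24863519 · (1 − 1/31) · (1 − 1/37) · (1 − 1/53) · (1 − 1/409)
       = 24863519 · 22913280/24863519 = 22913280.

22913280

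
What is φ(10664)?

Factor 10664: 10664 = 2**3 · 31 · 43.
φ(10664) = 10664 · (1 − 1/2) · (1 − 1/31) · (1 − 1/43)
       = 10664 · 1260/2666 = 5040.

5040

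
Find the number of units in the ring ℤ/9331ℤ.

7560

Factor 9331: 9331 = 7 · 31 · 43.
φ(7) = 7 − 1 = 6.
φ(31) = 31 − 1 = 30.
φ(43) = 43 − 1 = 42.
Multiply: 6 · 30 · 42 = 7560.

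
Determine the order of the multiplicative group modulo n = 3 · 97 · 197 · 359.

φ(20580393) = 20580393 · (1 − 1/3) · (1 − 1/97) · (1 − 1/197) · (1 − 1/359)
       = 20580393 · 13472256/20580393 = 13472256.

13472256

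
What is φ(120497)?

First factor: 120497 = 13**2 * 23 * 31.
φ(120497) = 120497 · (1 − 1/13) · (1 − 1/23) · (1 − 1/31)
       = 120497 · 7920/9269 = 102960.

102960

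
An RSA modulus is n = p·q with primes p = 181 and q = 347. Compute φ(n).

For distinct primes, φ(pq) = (p−1)(q−1) = 180 × 346 = 62280.

62280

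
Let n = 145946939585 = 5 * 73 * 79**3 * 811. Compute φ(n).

113560237440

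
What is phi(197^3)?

7606564

φ(197^3) = 197^3 − 197^2 = 7645373 − 38809 = 7606564.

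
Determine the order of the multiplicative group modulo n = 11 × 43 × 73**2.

φ(2520617) = 2520617 · (1 − 1/11) · (1 − 1/43) · (1 − 1/73)
       = 2520617 · 30240/34529 = 2207520.

2207520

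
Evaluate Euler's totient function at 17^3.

4624

φ(17^3) = 17^3 − 17^2 = 4913 − 289 = 4624.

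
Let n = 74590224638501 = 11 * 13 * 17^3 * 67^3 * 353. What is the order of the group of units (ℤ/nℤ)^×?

φ(74590224638501) = 74590224638501 · (1 − 1/11) · (1 − 1/13) · (1 − 1/17) · (1 − 1/67) · (1 − 1/353)
       = 74590224638501 · 44605440/57495581 = 57867574026240.

57867574026240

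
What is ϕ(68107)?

First factor: 68107 = 13^3 × 31.
φ(68107) = 68107 · (1 − 1/13) · (1 − 1/31)
       = 68107 · 360/403 = 60840.

60840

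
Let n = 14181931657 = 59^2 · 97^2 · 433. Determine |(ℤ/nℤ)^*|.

13765966848

φ(14181931657) = 14181931657 · (1 − 1/59) · (1 − 1/97) · (1 − 1/433)
       = 14181931657 · 2405376/2478059 = 13765966848.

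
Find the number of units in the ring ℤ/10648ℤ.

Factor 10648: 10648 = 2**3 · 11**3.
φ(10648) = 10648 · (1 − 1/2) · (1 − 1/11)
       = 10648 · 10/22 = 4840.

4840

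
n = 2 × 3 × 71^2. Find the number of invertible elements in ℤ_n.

9940

φ(30246) = 30246 · (1 − 1/2) · (1 − 1/3) · (1 − 1/71)
       = 30246 · 140/426 = 9940.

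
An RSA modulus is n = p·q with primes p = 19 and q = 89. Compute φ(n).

1584

For distinct primes, φ(pq) = (p−1)(q−1) = 18 × 88 = 1584.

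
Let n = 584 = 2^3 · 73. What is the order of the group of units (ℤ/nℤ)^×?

288

φ(584) = 584 · (1 − 1/2) · (1 − 1/73)
       = 584 · 72/146 = 288.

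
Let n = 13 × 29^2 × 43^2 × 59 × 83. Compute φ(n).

φ(13) = 13 − 1 = 12.
φ(29^2) = 29^2 − 29^1 = 841 − 29 = 812.
φ(43^2) = 43^2 − 43^1 = 1849 − 43 = 1806.
φ(59) = 59 − 1 = 58.
φ(83) = 83 − 1 = 82.
φ(98993427949) = 12 × 812 × 1806 × 58 × 82 = 83694489984.

83694489984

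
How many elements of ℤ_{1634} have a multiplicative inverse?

Factor 1634: 1634 = 2 × 19 × 43.
φ(2) = 2 − 1 = 1.
φ(19) = 19 − 1 = 18.
φ(43) = 43 − 1 = 42.
Since φ is multiplicative, φ(1634) = 1 · 18 · 42 = 756.

756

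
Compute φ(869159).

752640

869159 = 17 × 29 × 41 × 43.
φ(869159) = 869159 · (1 − 1/17) · (1 − 1/29) · (1 − 1/41) · (1 − 1/43)
       = 869159 · 752640/869159 = 752640.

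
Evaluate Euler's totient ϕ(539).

Prime factorization: 539 = 7^2 · 11.
φ(539) = 539 · (1 − 1/7) · (1 − 1/11)
       = 539 · 60/77 = 420.

420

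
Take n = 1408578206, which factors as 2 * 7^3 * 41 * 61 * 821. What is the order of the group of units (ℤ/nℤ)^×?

578592000

φ(2) = 2 − 1 = 1.
φ(7^3) = 7^3 − 7^2 = 343 − 49 = 294.
φ(41) = 41 − 1 = 40.
φ(61) = 61 − 1 = 60.
φ(821) = 821 − 1 = 820.
Since φ is multiplicative, φ(1408578206) = 1 · 294 · 40 · 60 · 820 = 578592000.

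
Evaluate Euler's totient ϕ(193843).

First factor: 193843 = 13**2 · 31 · 37.
φ(193843) = 193843 · (1 − 1/13) · (1 − 1/31) · (1 − 1/37)
       = 193843 · 12960/14911 = 168480.

168480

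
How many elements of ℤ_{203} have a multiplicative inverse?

168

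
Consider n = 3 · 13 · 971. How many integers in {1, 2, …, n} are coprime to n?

φ(3) = 3 − 1 = 2.
φ(13) = 13 − 1 = 12.
φ(971) = 971 − 1 = 970.
φ(37869) = 2 × 12 × 970 = 23280.

23280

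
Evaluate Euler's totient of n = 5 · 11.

40

φ(55) = 55 · (1 − 1/5) · (1 − 1/11)
       = 55 · 40/55 = 40.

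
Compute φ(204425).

204425 = 5**2 · 13 · 17 · 37.
φ(204425) = 204425 · (1 − 1/5) · (1 − 1/13) · (1 − 1/17) · (1 − 1/37)
       = 204425 · 27648/40885 = 138240.

138240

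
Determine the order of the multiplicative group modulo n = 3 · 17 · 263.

φ(13413) = 13413 · (1 − 1/3) · (1 − 1/17) · (1 − 1/263)
       = 13413 · 8384/13413 = 8384.

8384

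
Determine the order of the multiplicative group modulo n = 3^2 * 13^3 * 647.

7860528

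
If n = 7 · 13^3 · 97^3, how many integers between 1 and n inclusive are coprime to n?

10990916352

φ(7) = 7 − 1 = 6.
φ(13^3) = 13^3 − 13^2 = 2197 − 169 = 2028.
φ(97^3) = 97^3 − 97^2 = 912673 − 9409 = 903264.
φ(14035998067) = 6 × 2028 × 903264 = 10990916352.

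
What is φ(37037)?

25920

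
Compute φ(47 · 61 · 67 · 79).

φ(15175031) = 15175031 · (1 − 1/47) · (1 − 1/61) · (1 − 1/67) · (1 − 1/79)
       = 15175031 · 14208480/15175031 = 14208480.

14208480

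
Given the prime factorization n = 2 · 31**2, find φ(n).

930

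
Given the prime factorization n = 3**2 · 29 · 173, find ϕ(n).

28896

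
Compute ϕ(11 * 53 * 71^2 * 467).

φ(11) = 11 − 1 = 10.
φ(53) = 53 − 1 = 52.
φ(71^2) = 71^2 − 71^1 = 5041 − 71 = 4970.
φ(467) = 467 − 1 = 466.
φ(1372467701) = 10 × 52 × 4970 × 466 = 1204330400.

1204330400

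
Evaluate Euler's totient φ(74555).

51840

First factor: 74555 = 5 × 13 × 31 × 37.
φ(74555) = 74555 · (1 − 1/5) · (1 − 1/13) · (1 − 1/31) · (1 − 1/37)
       = 74555 · 51840/74555 = 51840.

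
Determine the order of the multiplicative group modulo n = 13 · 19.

216

φ(247) = 247 · (1 − 1/13) · (1 − 1/19)
       = 247 · 216/247 = 216.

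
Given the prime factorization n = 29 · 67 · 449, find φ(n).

827904

φ(872407) = 872407 · (1 − 1/29) · (1 − 1/67) · (1 − 1/449)
       = 872407 · 827904/872407 = 827904.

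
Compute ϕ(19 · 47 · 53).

φ(19) = 19 − 1 = 18.
φ(47) = 47 − 1 = 46.
φ(53) = 53 − 1 = 52.
φ(47329) = 18 × 46 × 52 = 43056.

43056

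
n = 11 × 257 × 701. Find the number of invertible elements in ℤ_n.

1792000

φ(1981727) = 1981727 · (1 − 1/11) · (1 − 1/257) · (1 − 1/701)
       = 1981727 · 1792000/1981727 = 1792000.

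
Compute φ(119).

119 = 7 · 17.
φ(7) = 7 − 1 = 6.
φ(17) = 17 − 1 = 16.
Multiply: 6 · 16 = 96.

96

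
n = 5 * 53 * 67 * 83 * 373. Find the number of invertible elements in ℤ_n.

418758912

φ(5) = 5 − 1 = 4.
φ(53) = 53 − 1 = 52.
φ(67) = 67 − 1 = 66.
φ(83) = 83 − 1 = 82.
φ(373) = 373 − 1 = 372.
Since φ is multiplicative, φ(549677045) = 4 · 52 · 66 · 82 · 372 = 418758912.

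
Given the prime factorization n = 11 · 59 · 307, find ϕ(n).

177480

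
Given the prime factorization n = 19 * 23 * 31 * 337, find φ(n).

3991680

φ(4565339) = 4565339 · (1 − 1/19) · (1 − 1/23) · (1 − 1/31) · (1 − 1/337)
       = 4565339 · 3991680/4565339 = 3991680.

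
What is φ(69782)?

31680

Prime factorization: 69782 = 2 × 23 × 37 × 41.
φ(2) = 2 − 1 = 1.
φ(23) = 23 − 1 = 22.
φ(37) = 37 − 1 = 36.
φ(41) = 41 − 1 = 40.
Since φ is multiplicative, φ(69782) = 1 · 22 · 36 · 40 = 31680.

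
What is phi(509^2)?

258572

φ(259081) = 259081 · (1 − 1/509)
       = 259081 · 508/509 = 258572.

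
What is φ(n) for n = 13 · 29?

φ(13) = 13 − 1 = 12.
φ(29) = 29 − 1 = 28.
φ(377) = 12 × 28 = 336.

336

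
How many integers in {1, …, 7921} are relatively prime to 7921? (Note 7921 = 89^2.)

7832

φ(7921) = 7921 · (1 − 1/89)
       = 7921 · 88/89 = 7832.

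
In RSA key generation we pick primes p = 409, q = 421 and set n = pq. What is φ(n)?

φ(pq) = (p−1)(q−1) = 408 · 420 = 171360.

171360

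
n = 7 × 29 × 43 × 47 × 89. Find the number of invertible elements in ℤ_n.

φ(36513407) = 36513407 · (1 − 1/7) · (1 − 1/29) · (1 − 1/43) · (1 − 1/47) · (1 − 1/89)
       = 36513407 · 28562688/36513407 = 28562688.

28562688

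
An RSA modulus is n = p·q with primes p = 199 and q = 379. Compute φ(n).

φ(pq) = (p−1)(q−1) = 198 · 378 = 74844.

74844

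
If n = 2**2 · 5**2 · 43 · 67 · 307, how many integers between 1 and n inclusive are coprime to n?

33929280

φ(2^2) = 2^1·(2−1) = 2·1 = 2.
φ(5^2) = 5^1·(5−1) = 5·4 = 20.
φ(43) = 43 − 1 = 42.
φ(67) = 67 − 1 = 66.
φ(307) = 307 − 1 = 306.
Multiply: 2 · 20 · 42 · 66 · 306 = 33929280.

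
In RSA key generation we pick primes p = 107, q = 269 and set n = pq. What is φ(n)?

28408

For distinct primes, φ(pq) = (p−1)(q−1) = 106 × 268 = 28408.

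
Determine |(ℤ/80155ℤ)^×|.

56320

Prime factorization: 80155 = 5 * 17 * 23 * 41.
φ(80155) = 80155 · (1 − 1/5) · (1 − 1/17) · (1 − 1/23) · (1 − 1/41)
       = 80155 · 56320/80155 = 56320.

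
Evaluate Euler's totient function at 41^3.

67240

φ(41^3) = 41^2·(41−1) = 1681·40 = 67240.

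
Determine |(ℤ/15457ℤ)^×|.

13440

Factor 15457: 15457 = 13 * 29 * 41.
φ(15457) = 15457 · (1 − 1/13) · (1 − 1/29) · (1 − 1/41)
       = 15457 · 13440/15457 = 13440.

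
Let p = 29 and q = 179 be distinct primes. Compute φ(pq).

4984

φ(5191) = 5191 · (1 − 1/29) · (1 − 1/179)
       = 5191 · 4984/5191 = 4984.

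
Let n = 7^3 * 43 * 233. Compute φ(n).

2864736

φ(3436517) = 3436517 · (1 − 1/7) · (1 − 1/43) · (1 − 1/233)
       = 3436517 · 58464/70133 = 2864736.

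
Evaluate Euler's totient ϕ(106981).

First factor: 106981 = 7 * 17 * 29 * 31.
φ(106981) = 106981 · (1 − 1/7) · (1 − 1/17) · (1 − 1/29) · (1 − 1/31)
       = 106981 · 80640/106981 = 80640.

80640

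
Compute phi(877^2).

φ(769129) = 769129 · (1 − 1/877)
       = 769129 · 876/877 = 768252.

768252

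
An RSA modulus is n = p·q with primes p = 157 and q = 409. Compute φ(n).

63648

φ(pq) = (p−1)(q−1) = 156 · 408 = 63648.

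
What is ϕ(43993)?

40320

Prime factorization: 43993 = 29 · 37 · 41.
φ(29) = 29 − 1 = 28.
φ(37) = 37 − 1 = 36.
φ(41) = 41 − 1 = 40.
Multiply: 28 · 36 · 40 = 40320.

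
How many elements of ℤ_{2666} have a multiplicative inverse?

1260

Factor 2666: 2666 = 2 · 31 · 43.
φ(2666) = 2666 · (1 − 1/2) · (1 − 1/31) · (1 − 1/43)
       = 2666 · 1260/2666 = 1260.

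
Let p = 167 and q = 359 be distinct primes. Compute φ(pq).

φ(167) = 167 − 1 = 166.
φ(359) = 359 − 1 = 358.
Since φ is multiplicative, φ(59953) = 166 · 358 = 59428.

59428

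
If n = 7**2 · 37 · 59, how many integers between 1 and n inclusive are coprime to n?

87696

φ(106967) = 106967 · (1 − 1/7) · (1 − 1/37) · (1 − 1/59)
       = 106967 · 12528/15281 = 87696.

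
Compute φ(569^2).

323192

φ(323761) = 323761 · (1 − 1/569)
       = 323761 · 568/569 = 323192.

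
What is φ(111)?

72

Prime factorization: 111 = 3 * 37.
φ(3) = 3 − 1 = 2.
φ(37) = 37 − 1 = 36.
φ(111) = 2 × 36 = 72.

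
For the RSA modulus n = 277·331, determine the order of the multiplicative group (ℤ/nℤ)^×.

91080

φ(91687) = 91687 · (1 − 1/277) · (1 − 1/331)
       = 91687 · 91080/91687 = 91080.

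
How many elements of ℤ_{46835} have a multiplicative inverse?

32256

First factor: 46835 = 5 · 17 · 19 · 29.
φ(46835) = 46835 · (1 − 1/5) · (1 − 1/17) · (1 − 1/19) · (1 − 1/29)
       = 46835 · 32256/46835 = 32256.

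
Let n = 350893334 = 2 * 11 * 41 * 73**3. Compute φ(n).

φ(2) = 2 − 1 = 1.
φ(11) = 11 − 1 = 10.
φ(41) = 41 − 1 = 40.
φ(73^3) = 73^3 − 73^2 = 389017 − 5329 = 383688.
Since φ is multiplicative, φ(350893334) = 1 · 10 · 40 · 383688 = 153475200.

153475200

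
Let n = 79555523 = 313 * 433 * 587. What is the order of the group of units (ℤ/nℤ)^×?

φ(313) = 313 − 1 = 312.
φ(433) = 433 − 1 = 432.
φ(587) = 587 − 1 = 586.
Since φ is multiplicative, φ(79555523) = 312 · 432 · 586 = 78983424.

78983424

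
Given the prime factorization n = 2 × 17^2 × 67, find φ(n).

φ(2) = 2 − 1 = 1.
φ(17^2) = 17^2 − 17^1 = 289 − 17 = 272.
φ(67) = 67 − 1 = 66.
φ(38726) = 1 × 272 × 66 = 17952.

17952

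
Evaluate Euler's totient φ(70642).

28080

70642 = 2 * 11 * 13**2 * 19.
φ(70642) = 70642 · (1 − 1/2) · (1 − 1/11) · (1 − 1/13) · (1 − 1/19)
       = 70642 · 2160/5434 = 28080.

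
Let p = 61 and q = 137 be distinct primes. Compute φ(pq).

φ(8357) = 8357 · (1 − 1/61) · (1 − 1/137)
       = 8357 · 8160/8357 = 8160.

8160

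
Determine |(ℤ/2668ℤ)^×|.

Prime factorization: 2668 = 2^2 · 23 · 29.
φ(2^2) = 2^2 − 2^1 = 4 − 2 = 2.
φ(23) = 23 − 1 = 22.
φ(29) = 29 − 1 = 28.
Since φ is multiplicative, φ(2668) = 2 · 22 · 28 = 1232.

1232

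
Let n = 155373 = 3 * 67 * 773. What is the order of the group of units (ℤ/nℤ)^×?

101904

φ(155373) = 155373 · (1 − 1/3) · (1 − 1/67) · (1 − 1/773)
       = 155373 · 101904/155373 = 101904.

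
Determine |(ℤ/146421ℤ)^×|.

First factor: 146421 = 3^3 * 11 * 17 * 29.
φ(146421) = 146421 · (1 − 1/3) · (1 − 1/11) · (1 − 1/17) · (1 − 1/29)
       = 146421 · 8960/16269 = 80640.

80640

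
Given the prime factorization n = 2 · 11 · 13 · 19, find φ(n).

φ(5434) = 5434 · (1 − 1/2) · (1 − 1/11) · (1 − 1/13) · (1 − 1/19)
       = 5434 · 2160/5434 = 2160.

2160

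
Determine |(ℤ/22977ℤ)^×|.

14256

First factor: 22977 = 3^3 × 23 × 37.
φ(22977) = 22977 · (1 − 1/3) · (1 − 1/23) · (1 − 1/37)
       = 22977 · 1584/2553 = 14256.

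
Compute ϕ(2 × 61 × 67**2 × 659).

174580560

φ(360906622) = 360906622 · (1 − 1/2) · (1 − 1/61) · (1 − 1/67) · (1 − 1/659)
       = 360906622 · 2605680/5386666 = 174580560.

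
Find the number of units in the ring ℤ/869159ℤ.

752640

Prime factorization: 869159 = 17 · 29 · 41 · 43.
φ(17) = 17 − 1 = 16.
φ(29) = 29 − 1 = 28.
φ(41) = 41 − 1 = 40.
φ(43) = 43 − 1 = 42.
φ(869159) = 16 × 28 × 40 × 42 = 752640.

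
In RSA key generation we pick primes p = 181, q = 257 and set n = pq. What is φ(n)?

46080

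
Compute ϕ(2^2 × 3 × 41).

160

φ(2^2) = 2^2 − 2^1 = 4 − 2 = 2.
φ(3) = 3 − 1 = 2.
φ(41) = 41 − 1 = 40.
φ(492) = 2 × 2 × 40 = 160.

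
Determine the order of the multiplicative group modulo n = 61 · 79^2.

369720

φ(61) = 61 − 1 = 60.
φ(79^2) = 79^1·(79−1) = 79·78 = 6162.
Multiply: 60 · 6162 = 369720.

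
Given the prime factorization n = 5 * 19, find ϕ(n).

φ(5) = 5 − 1 = 4.
φ(19) = 19 − 1 = 18.
φ(95) = 4 × 18 = 72.

72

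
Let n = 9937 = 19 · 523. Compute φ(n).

9396

φ(9937) = 9937 · (1 − 1/19) · (1 − 1/523)
       = 9937 · 9396/9937 = 9396.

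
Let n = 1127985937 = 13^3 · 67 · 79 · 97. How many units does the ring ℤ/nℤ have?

1002253824

φ(13^3) = 13^3 − 13^2 = 2197 − 169 = 2028.
φ(67) = 67 − 1 = 66.
φ(79) = 79 − 1 = 78.
φ(97) = 97 − 1 = 96.
Since φ is multiplicative, φ(1127985937) = 2028 · 66 · 78 · 96 = 1002253824.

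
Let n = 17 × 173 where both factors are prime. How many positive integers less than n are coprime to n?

φ(17) = 17 − 1 = 16.
φ(173) = 173 − 1 = 172.
φ(2941) = 16 × 172 = 2752.

2752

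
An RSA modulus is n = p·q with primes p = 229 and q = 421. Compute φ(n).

φ(pq) = (p−1)(q−1) = 228 · 420 = 95760.

95760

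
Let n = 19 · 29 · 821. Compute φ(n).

413280

φ(19) = 19 − 1 = 18.
φ(29) = 29 − 1 = 28.
φ(821) = 821 − 1 = 820.
Since φ is multiplicative, φ(452371) = 18 · 28 · 820 = 413280.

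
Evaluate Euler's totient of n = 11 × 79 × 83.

φ(72127) = 72127 · (1 − 1/11) · (1 − 1/79) · (1 − 1/83)
       = 72127 · 63960/72127 = 63960.

63960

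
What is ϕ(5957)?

4752

Prime factorization: 5957 = 7 × 23 × 37.
φ(5957) = 5957 · (1 − 1/7) · (1 − 1/23) · (1 − 1/37)
       = 5957 · 4752/5957 = 4752.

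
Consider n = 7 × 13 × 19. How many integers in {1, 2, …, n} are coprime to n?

φ(7) = 7 − 1 = 6.
φ(13) = 13 − 1 = 12.
φ(19) = 19 − 1 = 18.
φ(1729) = 6 × 12 × 18 = 1296.

1296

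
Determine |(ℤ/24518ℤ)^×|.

10560

24518 = 2 · 13 · 23 · 41.
φ(24518) = 24518 · (1 − 1/2) · (1 − 1/13) · (1 − 1/23) · (1 − 1/41)
       = 24518 · 10560/24518 = 10560.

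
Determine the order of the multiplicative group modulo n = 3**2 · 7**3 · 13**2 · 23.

6054048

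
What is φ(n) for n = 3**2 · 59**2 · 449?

φ(14066721) = 14066721 · (1 − 1/3) · (1 − 1/59) · (1 − 1/449)
       = 14066721 · 51968/79473 = 9198336.

9198336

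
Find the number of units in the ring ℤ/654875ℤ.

468000

Factor 654875: 654875 = 5**3 * 13**2 * 31.
φ(654875) = 654875 · (1 − 1/5) · (1 − 1/13) · (1 − 1/31)
       = 654875 · 1440/2015 = 468000.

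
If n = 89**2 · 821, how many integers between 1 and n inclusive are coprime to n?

6422240

φ(89^2) = 89^2 − 89^1 = 7921 − 89 = 7832.
φ(821) = 821 − 1 = 820.
Since φ is multiplicative, φ(6503141) = 7832 · 820 = 6422240.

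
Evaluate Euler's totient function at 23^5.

6156502

φ(23^5) = 23^4·(23−1) = 279841·22 = 6156502.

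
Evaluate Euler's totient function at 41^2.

φ(1681) = 1681 · (1 − 1/41)
       = 1681 · 40/41 = 1640.

1640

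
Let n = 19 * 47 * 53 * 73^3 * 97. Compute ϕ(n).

1585926770688

φ(19) = 19 − 1 = 18.
φ(47) = 47 − 1 = 46.
φ(53) = 53 − 1 = 52.
φ(73^3) = 73^2·(73−1) = 5329·72 = 383688.
φ(97) = 97 − 1 = 96.
φ(1785943202521) = 18 × 46 × 52 × 383688 × 96 = 1585926770688.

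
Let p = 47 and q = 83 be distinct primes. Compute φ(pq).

φ(pq) = (p−1)(q−1) = 46 · 82 = 3772.

3772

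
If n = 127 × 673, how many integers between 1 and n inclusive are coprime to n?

φ(85471) = 85471 · (1 − 1/127) · (1 − 1/673)
       = 85471 · 84672/85471 = 84672.

84672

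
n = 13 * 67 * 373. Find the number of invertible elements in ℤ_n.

294624

φ(324883) = 324883 · (1 − 1/13) · (1 − 1/67) · (1 − 1/373)
       = 324883 · 294624/324883 = 294624.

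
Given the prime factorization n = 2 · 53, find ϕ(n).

φ(106) = 106 · (1 − 1/2) · (1 − 1/53)
       = 106 · 52/106 = 52.

52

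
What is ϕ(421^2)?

φ(421^2) = 421^2 − 421^1 = 177241 − 421 = 176820.

176820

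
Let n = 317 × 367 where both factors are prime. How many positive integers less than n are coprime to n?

115656

φ(116339) = 116339 · (1 − 1/317) · (1 − 1/367)
       = 116339 · 115656/116339 = 115656.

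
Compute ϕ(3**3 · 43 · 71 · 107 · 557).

φ(3^3) = 3^2·(3−1) = 9·2 = 18.
φ(43) = 43 − 1 = 42.
φ(71) = 71 − 1 = 70.
φ(107) = 107 − 1 = 106.
φ(557) = 557 − 1 = 556.
Multiply: 18 · 42 · 70 · 106 · 556 = 3118893120.

3118893120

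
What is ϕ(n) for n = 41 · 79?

φ(3239) = 3239 · (1 − 1/41) · (1 − 1/79)
       = 3239 · 3120/3239 = 3120.

3120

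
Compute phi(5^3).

φ(125) = 125 · (1 − 1/5)
       = 125 · 4/5 = 100.

100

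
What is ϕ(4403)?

First factor: 4403 = 7 · 17 · 37.
φ(7) = 7 − 1 = 6.
φ(17) = 17 − 1 = 16.
φ(37) = 37 − 1 = 36.
Since φ is multiplicative, φ(4403) = 6 · 16 · 36 = 3456.

3456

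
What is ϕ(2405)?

1728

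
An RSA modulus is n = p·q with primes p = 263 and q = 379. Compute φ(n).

φ(pq) = (p−1)(q−1) = 262 · 378 = 99036.

99036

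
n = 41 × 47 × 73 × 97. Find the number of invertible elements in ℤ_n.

φ(41) = 41 − 1 = 40.
φ(47) = 47 − 1 = 46.
φ(73) = 73 − 1 = 72.
φ(97) = 97 − 1 = 96.
Multiply: 40 · 46 · 72 · 96 = 12718080.

12718080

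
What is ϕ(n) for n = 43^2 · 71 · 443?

55877640

φ(43^2) = 43^2 − 43^1 = 1849 − 43 = 1806.
φ(71) = 71 − 1 = 70.
φ(443) = 443 − 1 = 442.
φ(58156597) = 1806 × 70 × 442 = 55877640.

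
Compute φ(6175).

Prime factorization: 6175 = 5^2 · 13 · 19.
φ(6175) = 6175 · (1 − 1/5) · (1 − 1/13) · (1 − 1/19)
       = 6175 · 864/1235 = 4320.

4320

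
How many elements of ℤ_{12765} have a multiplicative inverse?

First factor: 12765 = 3 · 5 · 23 · 37.
φ(3) = 3 − 1 = 2.
φ(5) = 5 − 1 = 4.
φ(23) = 23 − 1 = 22.
φ(37) = 37 − 1 = 36.
Multiply: 2 · 4 · 22 · 36 = 6336.

6336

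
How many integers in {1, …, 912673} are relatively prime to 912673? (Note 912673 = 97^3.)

903264

φ(912673) = 912673 · (1 − 1/97)
       = 912673 · 96/97 = 903264.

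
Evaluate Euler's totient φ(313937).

313937 = 13 * 19 * 31 * 41.
φ(13) = 13 − 1 = 12.
φ(19) = 19 − 1 = 18.
φ(31) = 31 − 1 = 30.
φ(41) = 41 − 1 = 40.
Multiply: 12 · 18 · 30 · 40 = 259200.

259200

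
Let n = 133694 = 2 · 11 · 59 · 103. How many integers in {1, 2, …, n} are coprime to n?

59160

φ(133694) = 133694 · (1 − 1/2) · (1 − 1/11) · (1 − 1/59) · (1 − 1/103)
       = 133694 · 59160/133694 = 59160.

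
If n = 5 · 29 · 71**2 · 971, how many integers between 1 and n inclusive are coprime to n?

539940800

φ(709747595) = 709747595 · (1 − 1/5) · (1 − 1/29) · (1 − 1/71) · (1 − 1/971)
       = 709747595 · 7604800/9996445 = 539940800.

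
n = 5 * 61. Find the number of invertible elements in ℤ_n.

240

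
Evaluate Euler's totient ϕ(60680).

First factor: 60680 = 2**3 · 5 · 37 · 41.
φ(60680) = 60680 · (1 − 1/2) · (1 − 1/5) · (1 − 1/37) · (1 − 1/41)
       = 60680 · 5760/15170 = 23040.

23040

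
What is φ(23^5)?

6156502

φ(23^5) = 23^5 − 23^4 = 6436343 − 279841 = 6156502.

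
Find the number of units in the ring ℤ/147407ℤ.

118272

Prime factorization: 147407 = 13 · 17 · 23 · 29.
φ(13) = 13 − 1 = 12.
φ(17) = 17 − 1 = 16.
φ(23) = 23 − 1 = 22.
φ(29) = 29 − 1 = 28.
Multiply: 12 · 16 · 22 · 28 = 118272.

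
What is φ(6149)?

First factor: 6149 = 11 * 13 * 43.
φ(11) = 11 − 1 = 10.
φ(13) = 13 − 1 = 12.
φ(43) = 43 − 1 = 42.
φ(6149) = 10 × 12 × 42 = 5040.

5040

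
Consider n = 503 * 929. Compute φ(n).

465856

φ(503) = 503 − 1 = 502.
φ(929) = 929 − 1 = 928.
φ(467287) = 502 × 928 = 465856.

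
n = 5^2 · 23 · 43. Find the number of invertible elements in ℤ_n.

φ(24725) = 24725 · (1 − 1/5) · (1 − 1/23) · (1 − 1/43)
       = 24725 · 3696/4945 = 18480.

18480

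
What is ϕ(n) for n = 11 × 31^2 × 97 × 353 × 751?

235699200000

φ(271833169861) = 271833169861 · (1 − 1/11) · (1 − 1/31) · (1 − 1/97) · (1 − 1/353) · (1 − 1/751)
       = 271833169861 · 7603200000/8768811931 = 235699200000.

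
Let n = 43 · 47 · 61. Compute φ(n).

φ(123281) = 123281 · (1 − 1/43) · (1 − 1/47) · (1 − 1/61)
       = 123281 · 115920/123281 = 115920.

115920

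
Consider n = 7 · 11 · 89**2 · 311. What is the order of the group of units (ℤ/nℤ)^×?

145675200

φ(189684187) = 189684187 · (1 − 1/7) · (1 − 1/11) · (1 − 1/89) · (1 − 1/311)
       = 189684187 · 1636800/2131283 = 145675200.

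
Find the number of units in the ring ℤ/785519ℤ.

785519 = 7^2 × 17 × 23 × 41.
φ(785519) = 785519 · (1 − 1/7) · (1 − 1/17) · (1 − 1/23) · (1 − 1/41)
       = 785519 · 84480/112217 = 591360.

591360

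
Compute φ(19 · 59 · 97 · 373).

37283328

φ(19) = 19 − 1 = 18.
φ(59) = 59 − 1 = 58.
φ(97) = 97 − 1 = 96.
φ(373) = 373 − 1 = 372.
Multiply: 18 · 58 · 96 · 372 = 37283328.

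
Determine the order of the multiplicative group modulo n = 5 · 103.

408

φ(5) = 5 − 1 = 4.
φ(103) = 103 − 1 = 102.
φ(515) = 4 × 102 = 408.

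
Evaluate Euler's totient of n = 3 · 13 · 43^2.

φ(72111) = 72111 · (1 − 1/3) · (1 − 1/13) · (1 − 1/43)
       = 72111 · 1008/1677 = 43344.

43344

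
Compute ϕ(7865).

First factor: 7865 = 5 × 11**2 × 13.
φ(7865) = 7865 · (1 − 1/5) · (1 − 1/11) · (1 − 1/13)
       = 7865 · 480/715 = 5280.

5280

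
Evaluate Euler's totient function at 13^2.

φ(169) = 169 · (1 − 1/13)
       = 169 · 12/13 = 156.

156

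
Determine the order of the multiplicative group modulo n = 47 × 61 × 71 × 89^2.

φ(1612374997) = 1612374997 · (1 − 1/47) · (1 − 1/61) · (1 − 1/71) · (1 − 1/89)
       = 1612374997 · 17001600/18116573 = 1513142400.

1513142400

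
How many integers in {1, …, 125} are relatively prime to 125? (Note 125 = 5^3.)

100

φ(125) = 125 · (1 − 1/5)
       = 125 · 4/5 = 100.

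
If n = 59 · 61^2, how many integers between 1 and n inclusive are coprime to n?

212280

φ(219539) = 219539 · (1 − 1/59) · (1 − 1/61)
       = 219539 · 3480/3599 = 212280.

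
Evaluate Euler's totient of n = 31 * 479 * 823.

11787480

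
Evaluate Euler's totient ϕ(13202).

Prime factorization: 13202 = 2 · 7 · 23 · 41.
φ(13202) = 13202 · (1 − 1/2) · (1 − 1/7) · (1 − 1/23) · (1 − 1/41)
       = 13202 · 5280/13202 = 5280.

5280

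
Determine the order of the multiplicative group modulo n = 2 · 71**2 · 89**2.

38925040

φ(2) = 2 − 1 = 1.
φ(71^2) = 71^2 − 71^1 = 5041 − 71 = 4970.
φ(89^2) = 89^2 − 89^1 = 7921 − 89 = 7832.
Multiply: 1 · 4970 · 7832 = 38925040.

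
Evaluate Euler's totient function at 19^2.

φ(361) = 361 · (1 − 1/19)
       = 361 · 18/19 = 342.

342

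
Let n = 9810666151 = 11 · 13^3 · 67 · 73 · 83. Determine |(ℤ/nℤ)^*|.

7902385920

φ(11) = 11 − 1 = 10.
φ(13^3) = 13^2·(13−1) = 169·12 = 2028.
φ(67) = 67 − 1 = 66.
φ(73) = 73 − 1 = 72.
φ(83) = 83 − 1 = 82.
Since φ is multiplicative, φ(9810666151) = 10 · 2028 · 66 · 72 · 82 = 7902385920.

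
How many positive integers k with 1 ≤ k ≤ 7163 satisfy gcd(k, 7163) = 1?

Factor 7163: 7163 = 13 · 19 · 29.
φ(7163) = 7163 · (1 − 1/13) · (1 − 1/19) · (1 − 1/29)
       = 7163 · 6048/7163 = 6048.

6048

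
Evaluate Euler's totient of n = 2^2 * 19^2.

684

φ(1444) = 1444 · (1 − 1/2) · (1 − 1/19)
       = 1444 · 18/38 = 684.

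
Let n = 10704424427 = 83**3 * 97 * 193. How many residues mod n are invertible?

10412199936

φ(83^3) = 83^2·(83−1) = 6889·82 = 564898.
φ(97) = 97 − 1 = 96.
φ(193) = 193 − 1 = 192.
φ(10704424427) = 564898 × 96 × 192 = 10412199936.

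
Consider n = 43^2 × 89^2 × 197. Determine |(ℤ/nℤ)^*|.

2772340032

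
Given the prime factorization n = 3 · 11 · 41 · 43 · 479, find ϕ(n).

16060800

φ(3) = 3 − 1 = 2.
φ(11) = 11 − 1 = 10.
φ(41) = 41 − 1 = 40.
φ(43) = 43 − 1 = 42.
φ(479) = 479 − 1 = 478.
Multiply: 2 · 10 · 40 · 42 · 478 = 16060800.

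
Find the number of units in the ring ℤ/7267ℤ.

6552

First factor: 7267 = 13**2 · 43.
φ(7267) = 7267 · (1 − 1/13) · (1 − 1/43)
       = 7267 · 504/559 = 6552.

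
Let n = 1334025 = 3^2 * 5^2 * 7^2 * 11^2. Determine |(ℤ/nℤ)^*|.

φ(3^2) = 3^2 − 3^1 = 9 − 3 = 6.
φ(5^2) = 5^1·(5−1) = 5·4 = 20.
φ(7^2) = 7^1·(7−1) = 7·6 = 42.
φ(11^2) = 11^1·(11−1) = 11·10 = 110.
Since φ is multiplicative, φ(1334025) = 6 · 20 · 42 · 110 = 554400.

554400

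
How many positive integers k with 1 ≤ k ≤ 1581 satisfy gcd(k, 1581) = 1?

960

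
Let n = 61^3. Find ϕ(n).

223260

φ(61^3) = 61^2·(61−1) = 3721·60 = 223260.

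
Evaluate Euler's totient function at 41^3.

67240

φ(68921) = 68921 · (1 − 1/41)
       = 68921 · 40/41 = 67240.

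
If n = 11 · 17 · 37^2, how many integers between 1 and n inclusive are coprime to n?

φ(256003) = 256003 · (1 − 1/11) · (1 − 1/17) · (1 − 1/37)
       = 256003 · 5760/6919 = 213120.

213120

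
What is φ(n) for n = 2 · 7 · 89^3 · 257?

1070665728

φ(2) = 2 − 1 = 1.
φ(7) = 7 − 1 = 6.
φ(89^3) = 89^3 − 89^2 = 704969 − 7921 = 697048.
φ(257) = 257 − 1 = 256.
φ(2536478462) = 1 × 6 × 697048 × 256 = 1070665728.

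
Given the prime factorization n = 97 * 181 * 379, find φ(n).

φ(97) = 97 − 1 = 96.
φ(181) = 181 − 1 = 180.
φ(379) = 379 − 1 = 378.
Multiply: 96 · 180 · 378 = 6531840.

6531840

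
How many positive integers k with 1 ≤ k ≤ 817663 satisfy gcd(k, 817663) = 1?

604800

Prime factorization: 817663 = 7^2 × 11 × 37 × 41.
φ(7^2) = 7^1·(7−1) = 7·6 = 42.
φ(11) = 11 − 1 = 10.
φ(37) = 37 − 1 = 36.
φ(41) = 41 − 1 = 40.
Since φ is multiplicative, φ(817663) = 42 · 10 · 36 · 40 = 604800.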